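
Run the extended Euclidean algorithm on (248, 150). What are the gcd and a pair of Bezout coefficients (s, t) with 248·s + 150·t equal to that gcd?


Euclidean algorithm on (248, 150) — divide until remainder is 0:
  248 = 1 · 150 + 98
  150 = 1 · 98 + 52
  98 = 1 · 52 + 46
  52 = 1 · 46 + 6
  46 = 7 · 6 + 4
  6 = 1 · 4 + 2
  4 = 2 · 2 + 0
gcd(248, 150) = 2.
Track Bezout coefficients alongside the remainders: start with r₀ = 248 = a·1 + b·0 (s = 1, t = 0) and r₁ = 150 = a·0 + b·1 (s = 0, t = 1); each new remainder r_{k+1} = r_{k-1} − q_k·r_k inherits s_{k+1} = s_{k-1} − q_k·s_k, t_{k+1} = t_{k-1} − q_k·t_k, so r_k = a·s_k + b·t_k at every step:
  q = 1: r = 98, s = 1 − 1·0 = 1, t = 0 − 1·1 = -1  (check: 248·1 + 150·(-1) = 98)
  q = 1: r = 52, s = 0 − 1·1 = -1, t = 1 − 1·(-1) = 2  (check: 248·(-1) + 150·2 = 52)
  q = 1: r = 46, s = 1 − 1·(-1) = 2, t = -1 − 1·2 = -3  (check: 248·2 + 150·(-3) = 46)
  q = 1: r = 6, s = -1 − 1·2 = -3, t = 2 − 1·(-3) = 5  (check: 248·(-3) + 150·5 = 6)
  q = 7: r = 4, s = 2 − 7·(-3) = 23, t = -3 − 7·5 = -38  (check: 248·23 + 150·(-38) = 4)
  q = 1: r = 2, s = -3 − 1·23 = -26, t = 5 − 1·(-38) = 43  (check: 248·(-26) + 150·43 = 2)
The row with r = 2 (the gcd) gives the Bezout coefficients s = -26, t = 43.
Result: 248 · (-26) + 150 · (43) = 2.

gcd(248, 150) = 2; s = -26, t = 43 (check: 248·(-26) + 150·43 = 2).


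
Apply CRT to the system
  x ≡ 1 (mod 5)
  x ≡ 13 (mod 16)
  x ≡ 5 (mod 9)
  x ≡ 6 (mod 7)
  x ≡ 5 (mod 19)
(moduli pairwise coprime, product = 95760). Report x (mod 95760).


Product of moduli M = 5 · 16 · 9 · 7 · 19 = 95760.
Merge one congruence at a time:
  Start: x ≡ 1 (mod 5).
  Combine with x ≡ 13 (mod 16); new modulus lcm = 80.
    Write x = 1 + 5·t and substitute into x ≡ 13 (mod 16): 5·t ≡ 13 − 1 = 12 (mod 16).
    The inverse of 5 mod 16 is 13 (since 5·13 = 65 = 4·16 + 1), so t ≡ 13·12 = 156 ≡ 12 (mod 16).
    Then x = 1 + 5·12 = 61, valid modulo lcm(5, 16) = 80: x ≡ 61 (mod 80).
  Combine with x ≡ 5 (mod 9); new modulus lcm = 720.
    Write x = 61 + 80·t and substitute into x ≡ 5 (mod 9): 80·t ≡ 5 − 61 = -56 (mod 9).
    Reduce coefficients mod 9: 8·t ≡ 7 (mod 9).
    The inverse of 8 mod 9 is 8 (since 8·8 = 64 = 7·9 + 1), so t ≡ 8·7 = 56 ≡ 2 (mod 9).
    Then x = 61 + 80·2 = 221, valid modulo lcm(80, 9) = 720: x ≡ 221 (mod 720).
  Combine with x ≡ 6 (mod 7); new modulus lcm = 5040.
    Write x = 221 + 720·t and substitute into x ≡ 6 (mod 7): 720·t ≡ 6 − 221 = -215 (mod 7).
    Reduce coefficients mod 7: 6·t ≡ 2 (mod 7).
    The inverse of 6 mod 7 is 6 (since 6·6 = 36 = 5·7 + 1), so t ≡ 6·2 = 12 ≡ 5 (mod 7).
    Then x = 221 + 720·5 = 3821, valid modulo lcm(720, 7) = 5040: x ≡ 3821 (mod 5040).
  Combine with x ≡ 5 (mod 19); new modulus lcm = 95760.
    Write x = 3821 + 5040·t and substitute into x ≡ 5 (mod 19): 5040·t ≡ 5 − 3821 = -3816 (mod 19).
    Reduce coefficients mod 19: 5·t ≡ 3 (mod 19).
    The inverse of 5 mod 19 is 4 (since 5·4 = 20 = 1·19 + 1), so t ≡ 4·3 = 12 ≡ 12 (mod 19).
    Then x = 3821 + 5040·12 = 64301, valid modulo lcm(5040, 19) = 95760: x ≡ 64301 (mod 95760).
Verify against each original: 64301 mod 5 = 1, 64301 mod 16 = 13, 64301 mod 9 = 5, 64301 mod 7 = 6, 64301 mod 19 = 5.

x ≡ 64301 (mod 95760).


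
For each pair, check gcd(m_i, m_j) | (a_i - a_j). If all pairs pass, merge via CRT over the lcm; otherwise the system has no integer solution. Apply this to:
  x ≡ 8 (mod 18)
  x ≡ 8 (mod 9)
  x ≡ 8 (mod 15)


Moduli 18, 9, 15 are not pairwise coprime, so CRT works modulo lcm(m_i) when all pairwise compatibility conditions hold.
Pairwise compatibility: gcd(m_i, m_j) must divide a_i - a_j for every pair.
Merge one congruence at a time:
  Start: x ≡ 8 (mod 18).
  Combine with x ≡ 8 (mod 9): gcd(18, 9) = 9; 8 - 8 = 0, which IS divisible by 9, so compatible.
    Write x = 8 + 18·t and substitute into x ≡ 8 (mod 9): 18·t ≡ 8 − 8 = 0 (mod 9).
    Divide the congruence (and modulus) by g = 9: 2·t ≡ 0 (mod 1).
    Modulo 1 every t works; take t = 0.
    Then x = 8 + 18·0 = 8, valid modulo lcm(18, 9) = 18: x ≡ 8 (mod 18).
  Combine with x ≡ 8 (mod 15): gcd(18, 15) = 3; 8 - 8 = 0, which IS divisible by 3, so compatible.
    Write x = 8 + 18·t and substitute into x ≡ 8 (mod 15): 18·t ≡ 8 − 8 = 0 (mod 15).
    Divide the congruence (and modulus) by g = 3: 6·t ≡ 0 (mod 5).
    Reduce coefficients mod 5: 1·t ≡ 0 (mod 5).
    So t ≡ 0 (mod 5).
    Then x = 8 + 18·0 = 8, valid modulo lcm(18, 15) = 90: x ≡ 8 (mod 90).
Verify: 8 mod 18 = 8, 8 mod 9 = 8, 8 mod 15 = 8.

x ≡ 8 (mod 90).


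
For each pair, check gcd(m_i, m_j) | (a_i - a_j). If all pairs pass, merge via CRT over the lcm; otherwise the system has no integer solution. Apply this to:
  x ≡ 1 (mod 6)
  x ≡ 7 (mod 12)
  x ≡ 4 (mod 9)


Moduli 6, 12, 9 are not pairwise coprime, so CRT works modulo lcm(m_i) when all pairwise compatibility conditions hold.
Pairwise compatibility: gcd(m_i, m_j) must divide a_i - a_j for every pair.
Merge one congruence at a time:
  Start: x ≡ 1 (mod 6).
  Combine with x ≡ 7 (mod 12): gcd(6, 12) = 6; 7 - 1 = 6, which IS divisible by 6, so compatible.
    Write x = 1 + 6·t and substitute into x ≡ 7 (mod 12): 6·t ≡ 7 − 1 = 6 (mod 12).
    Divide the congruence (and modulus) by g = 6: 1·t ≡ 1 (mod 2).
    So t ≡ 1 (mod 2).
    Then x = 1 + 6·1 = 7, valid modulo lcm(6, 12) = 12: x ≡ 7 (mod 12).
  Combine with x ≡ 4 (mod 9): gcd(12, 9) = 3; 4 - 7 = -3, which IS divisible by 3, so compatible.
    Write x = 7 + 12·t and substitute into x ≡ 4 (mod 9): 12·t ≡ 4 − 7 = -3 (mod 9).
    Divide the congruence (and modulus) by g = 3: 4·t ≡ -1 (mod 3).
    Reduce coefficients mod 3: 1·t ≡ 2 (mod 3).
    So t ≡ 2 (mod 3).
    Then x = 7 + 12·2 = 31, valid modulo lcm(12, 9) = 36: x ≡ 31 (mod 36).
Verify: 31 mod 6 = 1, 31 mod 12 = 7, 31 mod 9 = 4.

x ≡ 31 (mod 36).


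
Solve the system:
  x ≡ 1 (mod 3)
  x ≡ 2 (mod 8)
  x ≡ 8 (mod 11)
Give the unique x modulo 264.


Moduli 3, 8, 11 are pairwise coprime; by CRT there is a unique solution modulo M = 3 · 8 · 11 = 264.
Solve pairwise, accumulating the modulus:
  Start with x ≡ 1 (mod 3).
  Combine with x ≡ 2 (mod 8): since gcd(3, 8) = 1, we get a unique residue mod 24.
    Write x = 1 + 3·t and substitute into x ≡ 2 (mod 8): 3·t ≡ 2 − 1 = 1 (mod 8).
    The inverse of 3 mod 8 is 3 (since 3·3 = 9 = 1·8 + 1), so t ≡ 3·1 = 3 ≡ 3 (mod 8).
    Then x = 1 + 3·3 = 10, valid modulo lcm(3, 8) = 24: x ≡ 10 (mod 24).
  Combine with x ≡ 8 (mod 11): since gcd(24, 11) = 1, we get a unique residue mod 264.
    Write x = 10 + 24·t and substitute into x ≡ 8 (mod 11): 24·t ≡ 8 − 10 = -2 (mod 11).
    Reduce coefficients mod 11: 2·t ≡ 9 (mod 11).
    The inverse of 2 mod 11 is 6 (since 2·6 = 12 = 1·11 + 1), so t ≡ 6·9 = 54 ≡ 10 (mod 11).
    Then x = 10 + 24·10 = 250, valid modulo lcm(24, 11) = 264: x ≡ 250 (mod 264).
Verify: 250 mod 3 = 1 ✓, 250 mod 8 = 2 ✓, 250 mod 11 = 8 ✓.

x ≡ 250 (mod 264).


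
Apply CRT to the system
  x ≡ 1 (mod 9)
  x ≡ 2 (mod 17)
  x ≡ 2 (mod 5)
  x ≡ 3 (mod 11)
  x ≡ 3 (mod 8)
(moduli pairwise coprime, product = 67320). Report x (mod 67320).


Product of moduli M = 9 · 17 · 5 · 11 · 8 = 67320.
Merge one congruence at a time:
  Start: x ≡ 1 (mod 9).
  Combine with x ≡ 2 (mod 17); new modulus lcm = 153.
    Write x = 1 + 9·t and substitute into x ≡ 2 (mod 17): 9·t ≡ 2 − 1 = 1 (mod 17).
    The inverse of 9 mod 17 is 2 (since 9·2 = 18 = 1·17 + 1), so t ≡ 2·1 = 2 ≡ 2 (mod 17).
    Then x = 1 + 9·2 = 19, valid modulo lcm(9, 17) = 153: x ≡ 19 (mod 153).
  Combine with x ≡ 2 (mod 5); new modulus lcm = 765.
    Write x = 19 + 153·t and substitute into x ≡ 2 (mod 5): 153·t ≡ 2 − 19 = -17 (mod 5).
    Reduce coefficients mod 5: 3·t ≡ 3 (mod 5).
    The inverse of 3 mod 5 is 2 (since 3·2 = 6 = 1·5 + 1), so t ≡ 2·3 = 6 ≡ 1 (mod 5).
    Then x = 19 + 153·1 = 172, valid modulo lcm(153, 5) = 765: x ≡ 172 (mod 765).
  Combine with x ≡ 3 (mod 11); new modulus lcm = 8415.
    Write x = 172 + 765·t and substitute into x ≡ 3 (mod 11): 765·t ≡ 3 − 172 = -169 (mod 11).
    Reduce coefficients mod 11: 6·t ≡ 7 (mod 11).
    The inverse of 6 mod 11 is 2 (since 6·2 = 12 = 1·11 + 1), so t ≡ 2·7 = 14 ≡ 3 (mod 11).
    Then x = 172 + 765·3 = 2467, valid modulo lcm(765, 11) = 8415: x ≡ 2467 (mod 8415).
  Combine with x ≡ 3 (mod 8); new modulus lcm = 67320.
    Write x = 2467 + 8415·t and substitute into x ≡ 3 (mod 8): 8415·t ≡ 3 − 2467 = -2464 (mod 8).
    Reduce coefficients mod 8: 7·t ≡ 0 (mod 8).
    The inverse of 7 mod 8 is 7 (since 7·7 = 49 = 6·8 + 1), so t ≡ 7·0 = 0 ≡ 0 (mod 8).
    Then x = 2467 + 8415·0 = 2467, valid modulo lcm(8415, 8) = 67320: x ≡ 2467 (mod 67320).
Verify against each original: 2467 mod 9 = 1, 2467 mod 17 = 2, 2467 mod 5 = 2, 2467 mod 11 = 3, 2467 mod 8 = 3.

x ≡ 2467 (mod 67320).


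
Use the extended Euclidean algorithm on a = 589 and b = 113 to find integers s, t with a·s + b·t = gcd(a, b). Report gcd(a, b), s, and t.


Euclidean algorithm on (589, 113) — divide until remainder is 0:
  589 = 5 · 113 + 24
  113 = 4 · 24 + 17
  24 = 1 · 17 + 7
  17 = 2 · 7 + 3
  7 = 2 · 3 + 1
  3 = 3 · 1 + 0
gcd(589, 113) = 1.
Track Bezout coefficients alongside the remainders: start with r₀ = 589 = a·1 + b·0 (s = 1, t = 0) and r₁ = 113 = a·0 + b·1 (s = 0, t = 1); each new remainder r_{k+1} = r_{k-1} − q_k·r_k inherits s_{k+1} = s_{k-1} − q_k·s_k, t_{k+1} = t_{k-1} − q_k·t_k, so r_k = a·s_k + b·t_k at every step:
  q = 5: r = 24, s = 1 − 5·0 = 1, t = 0 − 5·1 = -5  (check: 589·1 + 113·(-5) = 24)
  q = 4: r = 17, s = 0 − 4·1 = -4, t = 1 − 4·(-5) = 21  (check: 589·(-4) + 113·21 = 17)
  q = 1: r = 7, s = 1 − 1·(-4) = 5, t = -5 − 1·21 = -26  (check: 589·5 + 113·(-26) = 7)
  q = 2: r = 3, s = -4 − 2·5 = -14, t = 21 − 2·(-26) = 73  (check: 589·(-14) + 113·73 = 3)
  q = 2: r = 1, s = 5 − 2·(-14) = 33, t = -26 − 2·73 = -172  (check: 589·33 + 113·(-172) = 1)
The row with r = 1 (the gcd) gives the Bezout coefficients s = 33, t = -172.
Result: 589 · (33) + 113 · (-172) = 1.

gcd(589, 113) = 1; s = 33, t = -172 (check: 589·33 + 113·(-172) = 1).


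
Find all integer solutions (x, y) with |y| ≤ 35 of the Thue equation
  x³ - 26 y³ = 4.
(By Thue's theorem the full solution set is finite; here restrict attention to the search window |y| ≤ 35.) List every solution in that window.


The equation is x³ - 26y³ = 4. For fixed y, x³ = 26·y³ + 4, so a solution requires the RHS to be a perfect cube.
Strategy: iterate y from -35 to 35, compute RHS = 26·y³ + 4, and check whether it is a (positive or negative) perfect cube.
Check small values of y:
  y = 0: RHS = 4 is not a perfect cube.
  y = 1: RHS = 30 is not a perfect cube.
  y = -1: RHS = -22 is not a perfect cube.
  y = 2: RHS = 212 is not a perfect cube.
  y = -2: RHS = -204 is not a perfect cube.
  y = 3: RHS = 706 is not a perfect cube.
  y = -3: RHS = -698 is not a perfect cube.
Continuing the search up to |y| = 35 finds no solutions either.
No (x, y) in the scanned range satisfies the equation.

No integer solutions with |y| ≤ 35.


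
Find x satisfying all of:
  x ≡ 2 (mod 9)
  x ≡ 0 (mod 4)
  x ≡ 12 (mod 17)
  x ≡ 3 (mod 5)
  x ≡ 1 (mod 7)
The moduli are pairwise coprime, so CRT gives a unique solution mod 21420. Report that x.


Product of moduli M = 9 · 4 · 17 · 5 · 7 = 21420.
Merge one congruence at a time:
  Start: x ≡ 2 (mod 9).
  Combine with x ≡ 0 (mod 4); new modulus lcm = 36.
    Write x = 2 + 9·t and substitute into x ≡ 0 (mod 4): 9·t ≡ 0 − 2 = -2 (mod 4).
    Reduce coefficients mod 4: 1·t ≡ 2 (mod 4).
    So t ≡ 2 (mod 4).
    Then x = 2 + 9·2 = 20, valid modulo lcm(9, 4) = 36: x ≡ 20 (mod 36).
  Combine with x ≡ 12 (mod 17); new modulus lcm = 612.
    Write x = 20 + 36·t and substitute into x ≡ 12 (mod 17): 36·t ≡ 12 − 20 = -8 (mod 17).
    Reduce coefficients mod 17: 2·t ≡ 9 (mod 17).
    The inverse of 2 mod 17 is 9 (since 2·9 = 18 = 1·17 + 1), so t ≡ 9·9 = 81 ≡ 13 (mod 17).
    Then x = 20 + 36·13 = 488, valid modulo lcm(36, 17) = 612: x ≡ 488 (mod 612).
  Combine with x ≡ 3 (mod 5); new modulus lcm = 3060.
    Write x = 488 + 612·t and substitute into x ≡ 3 (mod 5): 612·t ≡ 3 − 488 = -485 (mod 5).
    Reduce coefficients mod 5: 2·t ≡ 0 (mod 5).
    The inverse of 2 mod 5 is 3 (since 2·3 = 6 = 1·5 + 1), so t ≡ 3·0 = 0 ≡ 0 (mod 5).
    Then x = 488 + 612·0 = 488, valid modulo lcm(612, 5) = 3060: x ≡ 488 (mod 3060).
  Combine with x ≡ 1 (mod 7); new modulus lcm = 21420.
    Write x = 488 + 3060·t and substitute into x ≡ 1 (mod 7): 3060·t ≡ 1 − 488 = -487 (mod 7).
    Reduce coefficients mod 7: 1·t ≡ 3 (mod 7).
    So t ≡ 3 (mod 7).
    Then x = 488 + 3060·3 = 9668, valid modulo lcm(3060, 7) = 21420: x ≡ 9668 (mod 21420).
Verify against each original: 9668 mod 9 = 2, 9668 mod 4 = 0, 9668 mod 17 = 12, 9668 mod 5 = 3, 9668 mod 7 = 1.

x ≡ 9668 (mod 21420).


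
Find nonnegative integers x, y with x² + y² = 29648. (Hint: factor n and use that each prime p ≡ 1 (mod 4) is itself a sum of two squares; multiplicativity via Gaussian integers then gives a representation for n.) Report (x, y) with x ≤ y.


Step 1: Factor n = 29648 = 2^4 · 17 · 109.
Step 2: Check the mod-4 condition on each prime factor: 2 = 2 (special); 17 ≡ 1 (mod 4), exponent 1; 109 ≡ 1 (mod 4), exponent 1.
All primes ≡ 3 (mod 4) appear to even exponent (or don't appear), so by the two-squares theorem n IS expressible as a sum of two squares.
Step 3: Build a representation. Group n = k² · m with k = 4 and m = 17 · 109 = 1853 (a product of primes ≡ 1 (mod 4)); a representation of m scales to one of n via (k·x)² + (k·y)² = k²(x² + y²). Each prime p ≡ 1 (mod 4) is itself a sum of two squares; find a² by testing p − a² for a perfect square:
  17: 17 − 1² = 16 = 4² ⇒ 17 = 1² + 4².
  109: 109 − 1² = 108, 109 − 2² = 105, 109 − 3² = 100 = 10² ⇒ 109 = 3² + 10².
  Combine using the Brahmagupta–Fibonacci identity (a² + b²)(c² + d²) = (ac − bd)² + (ad + bc)² = (ac + bd)² + (ad − bc)²:
  17 · 109 = 1853: from (1² + 4²)(3² + 10²), take (1·3 − 4·10, 1·10 + 4·3) = (3 − 40, 10 + 12) = (-37, 22); dropping signs (only squares matter) gives (37, 22); check 37² + 22² = 1369 + 484 = 1853 ✓.
  Scale by k = 4: (4·37, 4·22) = (148, 88).
Step 4: Order so x ≤ y and verify: 88² + 148² = 7744 + 21904 = 29648 = n. ✓

n = 29648 = 88² + 148² (one valid representation with x ≤ y).


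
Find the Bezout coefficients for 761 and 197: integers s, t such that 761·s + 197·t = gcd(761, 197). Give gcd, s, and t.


Euclidean algorithm on (761, 197) — divide until remainder is 0:
  761 = 3 · 197 + 170
  197 = 1 · 170 + 27
  170 = 6 · 27 + 8
  27 = 3 · 8 + 3
  8 = 2 · 3 + 2
  3 = 1 · 2 + 1
  2 = 2 · 1 + 0
gcd(761, 197) = 1.
Track Bezout coefficients alongside the remainders: start with r₀ = 761 = a·1 + b·0 (s = 1, t = 0) and r₁ = 197 = a·0 + b·1 (s = 0, t = 1); each new remainder r_{k+1} = r_{k-1} − q_k·r_k inherits s_{k+1} = s_{k-1} − q_k·s_k, t_{k+1} = t_{k-1} − q_k·t_k, so r_k = a·s_k + b·t_k at every step:
  q = 3: r = 170, s = 1 − 3·0 = 1, t = 0 − 3·1 = -3  (check: 761·1 + 197·(-3) = 170)
  q = 1: r = 27, s = 0 − 1·1 = -1, t = 1 − 1·(-3) = 4  (check: 761·(-1) + 197·4 = 27)
  q = 6: r = 8, s = 1 − 6·(-1) = 7, t = -3 − 6·4 = -27  (check: 761·7 + 197·(-27) = 8)
  q = 3: r = 3, s = -1 − 3·7 = -22, t = 4 − 3·(-27) = 85  (check: 761·(-22) + 197·85 = 3)
  q = 2: r = 2, s = 7 − 2·(-22) = 51, t = -27 − 2·85 = -197  (check: 761·51 + 197·(-197) = 2)
  q = 1: r = 1, s = -22 − 1·51 = -73, t = 85 − 1·(-197) = 282  (check: 761·(-73) + 197·282 = 1)
The row with r = 1 (the gcd) gives the Bezout coefficients s = -73, t = 282.
Result: 761 · (-73) + 197 · (282) = 1.

gcd(761, 197) = 1; s = -73, t = 282 (check: 761·(-73) + 197·282 = 1).


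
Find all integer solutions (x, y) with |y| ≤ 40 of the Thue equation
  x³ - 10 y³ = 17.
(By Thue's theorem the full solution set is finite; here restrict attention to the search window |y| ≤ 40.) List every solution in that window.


The equation is x³ - 10y³ = 17. For fixed y, x³ = 10·y³ + 17, so a solution requires the RHS to be a perfect cube.
Strategy: iterate y from -40 to 40, compute RHS = 10·y³ + 17, and check whether it is a (positive or negative) perfect cube.
Check small values of y:
  y = 0: RHS = 17 is not a perfect cube.
  y = 1: RHS = 27 = (3)³ ⇒ x = 3 works.
  y = -1: RHS = 7 is not a perfect cube.
  y = 2: RHS = 97 is not a perfect cube.
  y = -2: RHS = -63 is not a perfect cube.
  y = 3: RHS = 287 is not a perfect cube.
  y = -3: RHS = -253 is not a perfect cube.
Continuing the search up to |y| = 40 finds no further solutions beyond those listed.
Collected solutions: (3, 1).

Solutions (with |y| ≤ 40): (3, 1).


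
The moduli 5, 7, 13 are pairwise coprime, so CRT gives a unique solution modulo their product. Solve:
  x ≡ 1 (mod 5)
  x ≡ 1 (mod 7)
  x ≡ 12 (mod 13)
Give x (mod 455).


Moduli 5, 7, 13 are pairwise coprime; by CRT there is a unique solution modulo M = 5 · 7 · 13 = 455.
Solve pairwise, accumulating the modulus:
  Start with x ≡ 1 (mod 5).
  Combine with x ≡ 1 (mod 7): since gcd(5, 7) = 1, we get a unique residue mod 35.
    Write x = 1 + 5·t and substitute into x ≡ 1 (mod 7): 5·t ≡ 1 − 1 = 0 (mod 7).
    The inverse of 5 mod 7 is 3 (since 5·3 = 15 = 2·7 + 1), so t ≡ 3·0 = 0 ≡ 0 (mod 7).
    Then x = 1 + 5·0 = 1, valid modulo lcm(5, 7) = 35: x ≡ 1 (mod 35).
  Combine with x ≡ 12 (mod 13): since gcd(35, 13) = 1, we get a unique residue mod 455.
    Write x = 1 + 35·t and substitute into x ≡ 12 (mod 13): 35·t ≡ 12 − 1 = 11 (mod 13).
    Reduce coefficients mod 13: 9·t ≡ 11 (mod 13).
    The inverse of 9 mod 13 is 3 (since 9·3 = 27 = 2·13 + 1), so t ≡ 3·11 = 33 ≡ 7 (mod 13).
    Then x = 1 + 35·7 = 246, valid modulo lcm(35, 13) = 455: x ≡ 246 (mod 455).
Verify: 246 mod 5 = 1 ✓, 246 mod 7 = 1 ✓, 246 mod 13 = 12 ✓.

x ≡ 246 (mod 455).


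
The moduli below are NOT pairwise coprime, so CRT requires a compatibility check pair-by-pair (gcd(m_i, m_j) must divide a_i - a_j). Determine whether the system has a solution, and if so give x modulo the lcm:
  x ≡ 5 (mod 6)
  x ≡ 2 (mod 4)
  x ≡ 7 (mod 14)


Moduli 6, 4, 14 are not pairwise coprime, so CRT works modulo lcm(m_i) when all pairwise compatibility conditions hold.
Pairwise compatibility: gcd(m_i, m_j) must divide a_i - a_j for every pair.
Merge one congruence at a time:
  Start: x ≡ 5 (mod 6).
  Combine with x ≡ 2 (mod 4): gcd(6, 4) = 2, and 2 - 5 = -3 is NOT divisible by 2.
    ⇒ system is inconsistent (no integer solution).

No solution (the system is inconsistent).


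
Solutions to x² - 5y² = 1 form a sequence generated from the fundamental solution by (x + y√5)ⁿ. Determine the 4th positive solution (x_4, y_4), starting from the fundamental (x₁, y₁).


Step 1: Find the fundamental solution (x₁, y₁) of x² - 5y² = 1.
  Expand √5 as a continued fraction. a₀ = ⌊√5⌋ = 2; iterate m_{k+1} = d_k·a_k − m_k, d_{k+1} = (5 − m_{k+1}²)/d_k, a_{k+1} = ⌊(a₀ + m_{k+1})/d_{k+1}⌋ (starting m₀ = 0, d₀ = 1), with convergents p_k = a_k·p_{k-1} + p_{k-2}, q_k = a_k·q_{k-1} + q_{k-2} (p₋₁ = 1, q₋₁ = 0):
  k = 0: a₀ = 2; p₀/q₀ = 2/1; p₀² − 5·q₀² = 4 − 5 = -1.
  k = 1: m = 2, d = 1, a = ⌊(2 + 2)/1⌋ = 4; p/q = (4·2 + 1)/(4·1 + 0) = 9/4; p² − 5·q² = 81 − 80 = 1.
  The first convergent with p² − 5·q² = 1 gives the fundamental solution (x₁, y₁) = (9, 4).
Step 2: Apply the recurrence (x_{n+1}, y_{n+1}) = (x₁x_n + 5y₁y_n, x₁y_n + y₁x_n) repeatedly.
  From (x_1, y_1) = (9, 4): x_2 = 9·9 + 5·4·4 = 161; y_2 = 9·4 + 4·9 = 72.
  From (x_2, y_2) = (161, 72): x_3 = 9·161 + 5·4·72 = 2889; y_3 = 9·72 + 4·161 = 1292.
  From (x_3, y_3) = (2889, 1292): x_4 = 9·2889 + 5·4·1292 = 51841; y_4 = 9·1292 + 4·2889 = 23184.
Step 3: Verify x_4² - 5·y_4² = 2687489281 - 2687489280 = 1 (should be 1). ✓

(x_1, y_1) = (9, 4); (x_4, y_4) = (51841, 23184).


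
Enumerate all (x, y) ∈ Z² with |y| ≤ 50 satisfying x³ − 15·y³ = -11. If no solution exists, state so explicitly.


The equation is x³ - 15y³ = -11. For fixed y, x³ = 15·y³ − 11, so a solution requires the RHS to be a perfect cube.
Strategy: iterate y from -50 to 50, compute RHS = 15·y³ − 11, and check whether it is a (positive or negative) perfect cube.
Check small values of y:
  y = 0: RHS = -11 is not a perfect cube.
  y = 1: RHS = 4 is not a perfect cube.
  y = -1: RHS = -26 is not a perfect cube.
  y = 2: RHS = 109 is not a perfect cube.
  y = -2: RHS = -131 is not a perfect cube.
  y = 3: RHS = 394 is not a perfect cube.
  y = -3: RHS = -416 is not a perfect cube.
Continuing the search up to |y| = 50 finds no solutions either.
No (x, y) in the scanned range satisfies the equation.

No integer solutions with |y| ≤ 50.


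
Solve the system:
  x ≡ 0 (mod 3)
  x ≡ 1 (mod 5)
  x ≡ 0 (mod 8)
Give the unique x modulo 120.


Moduli 3, 5, 8 are pairwise coprime; by CRT there is a unique solution modulo M = 3 · 5 · 8 = 120.
Solve pairwise, accumulating the modulus:
  Start with x ≡ 0 (mod 3).
  Combine with x ≡ 1 (mod 5): since gcd(3, 5) = 1, we get a unique residue mod 15.
    Write x = 0 + 3·t and substitute into x ≡ 1 (mod 5): 3·t ≡ 1 − 0 = 1 (mod 5).
    The inverse of 3 mod 5 is 2 (since 3·2 = 6 = 1·5 + 1), so t ≡ 2·1 = 2 ≡ 2 (mod 5).
    Then x = 0 + 3·2 = 6, valid modulo lcm(3, 5) = 15: x ≡ 6 (mod 15).
  Combine with x ≡ 0 (mod 8): since gcd(15, 8) = 1, we get a unique residue mod 120.
    Write x = 6 + 15·t and substitute into x ≡ 0 (mod 8): 15·t ≡ 0 − 6 = -6 (mod 8).
    Reduce coefficients mod 8: 7·t ≡ 2 (mod 8).
    The inverse of 7 mod 8 is 7 (since 7·7 = 49 = 6·8 + 1), so t ≡ 7·2 = 14 ≡ 6 (mod 8).
    Then x = 6 + 15·6 = 96, valid modulo lcm(15, 8) = 120: x ≡ 96 (mod 120).
Verify: 96 mod 3 = 0 ✓, 96 mod 5 = 1 ✓, 96 mod 8 = 0 ✓.

x ≡ 96 (mod 120).


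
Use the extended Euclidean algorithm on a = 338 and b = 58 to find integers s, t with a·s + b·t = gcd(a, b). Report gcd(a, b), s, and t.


Euclidean algorithm on (338, 58) — divide until remainder is 0:
  338 = 5 · 58 + 48
  58 = 1 · 48 + 10
  48 = 4 · 10 + 8
  10 = 1 · 8 + 2
  8 = 4 · 2 + 0
gcd(338, 58) = 2.
Track Bezout coefficients alongside the remainders: start with r₀ = 338 = a·1 + b·0 (s = 1, t = 0) and r₁ = 58 = a·0 + b·1 (s = 0, t = 1); each new remainder r_{k+1} = r_{k-1} − q_k·r_k inherits s_{k+1} = s_{k-1} − q_k·s_k, t_{k+1} = t_{k-1} − q_k·t_k, so r_k = a·s_k + b·t_k at every step:
  q = 5: r = 48, s = 1 − 5·0 = 1, t = 0 − 5·1 = -5  (check: 338·1 + 58·(-5) = 48)
  q = 1: r = 10, s = 0 − 1·1 = -1, t = 1 − 1·(-5) = 6  (check: 338·(-1) + 58·6 = 10)
  q = 4: r = 8, s = 1 − 4·(-1) = 5, t = -5 − 4·6 = -29  (check: 338·5 + 58·(-29) = 8)
  q = 1: r = 2, s = -1 − 1·5 = -6, t = 6 − 1·(-29) = 35  (check: 338·(-6) + 58·35 = 2)
The row with r = 2 (the gcd) gives the Bezout coefficients s = -6, t = 35.
Result: 338 · (-6) + 58 · (35) = 2.

gcd(338, 58) = 2; s = -6, t = 35 (check: 338·(-6) + 58·35 = 2).


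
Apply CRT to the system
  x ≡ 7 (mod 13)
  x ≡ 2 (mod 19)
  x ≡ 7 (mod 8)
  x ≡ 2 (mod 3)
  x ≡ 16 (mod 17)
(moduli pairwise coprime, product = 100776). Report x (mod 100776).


Product of moduli M = 13 · 19 · 8 · 3 · 17 = 100776.
Merge one congruence at a time:
  Start: x ≡ 7 (mod 13).
  Combine with x ≡ 2 (mod 19); new modulus lcm = 247.
    Write x = 7 + 13·t and substitute into x ≡ 2 (mod 19): 13·t ≡ 2 − 7 = -5 (mod 19).
    Reduce coefficients mod 19: 13·t ≡ 14 (mod 19).
    The inverse of 13 mod 19 is 3 (since 13·3 = 39 = 2·19 + 1), so t ≡ 3·14 = 42 ≡ 4 (mod 19).
    Then x = 7 + 13·4 = 59, valid modulo lcm(13, 19) = 247: x ≡ 59 (mod 247).
  Combine with x ≡ 7 (mod 8); new modulus lcm = 1976.
    Write x = 59 + 247·t and substitute into x ≡ 7 (mod 8): 247·t ≡ 7 − 59 = -52 (mod 8).
    Reduce coefficients mod 8: 7·t ≡ 4 (mod 8).
    The inverse of 7 mod 8 is 7 (since 7·7 = 49 = 6·8 + 1), so t ≡ 7·4 = 28 ≡ 4 (mod 8).
    Then x = 59 + 247·4 = 1047, valid modulo lcm(247, 8) = 1976: x ≡ 1047 (mod 1976).
  Combine with x ≡ 2 (mod 3); new modulus lcm = 5928.
    Write x = 1047 + 1976·t and substitute into x ≡ 2 (mod 3): 1976·t ≡ 2 − 1047 = -1045 (mod 3).
    Reduce coefficients mod 3: 2·t ≡ 2 (mod 3).
    The inverse of 2 mod 3 is 2 (since 2·2 = 4 = 1·3 + 1), so t ≡ 2·2 = 4 ≡ 1 (mod 3).
    Then x = 1047 + 1976·1 = 3023, valid modulo lcm(1976, 3) = 5928: x ≡ 3023 (mod 5928).
  Combine with x ≡ 16 (mod 17); new modulus lcm = 100776.
    Write x = 3023 + 5928·t and substitute into x ≡ 16 (mod 17): 5928·t ≡ 16 − 3023 = -3007 (mod 17).
    Reduce coefficients mod 17: 12·t ≡ 2 (mod 17).
    The inverse of 12 mod 17 is 10 (since 12·10 = 120 = 7·17 + 1), so t ≡ 10·2 = 20 ≡ 3 (mod 17).
    Then x = 3023 + 5928·3 = 20807, valid modulo lcm(5928, 17) = 100776: x ≡ 20807 (mod 100776).
Verify against each original: 20807 mod 13 = 7, 20807 mod 19 = 2, 20807 mod 8 = 7, 20807 mod 3 = 2, 20807 mod 17 = 16.

x ≡ 20807 (mod 100776).


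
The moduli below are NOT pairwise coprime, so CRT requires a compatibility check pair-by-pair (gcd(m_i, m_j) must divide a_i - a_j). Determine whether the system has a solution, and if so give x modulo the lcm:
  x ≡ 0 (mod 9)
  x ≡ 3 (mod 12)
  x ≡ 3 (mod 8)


Moduli 9, 12, 8 are not pairwise coprime, so CRT works modulo lcm(m_i) when all pairwise compatibility conditions hold.
Pairwise compatibility: gcd(m_i, m_j) must divide a_i - a_j for every pair.
Merge one congruence at a time:
  Start: x ≡ 0 (mod 9).
  Combine with x ≡ 3 (mod 12): gcd(9, 12) = 3; 3 - 0 = 3, which IS divisible by 3, so compatible.
    Write x = 0 + 9·t and substitute into x ≡ 3 (mod 12): 9·t ≡ 3 − 0 = 3 (mod 12).
    Divide the congruence (and modulus) by g = 3: 3·t ≡ 1 (mod 4).
    The inverse of 3 mod 4 is 3 (since 3·3 = 9 = 2·4 + 1), so t ≡ 3·1 = 3 ≡ 3 (mod 4).
    Then x = 0 + 9·3 = 27, valid modulo lcm(9, 12) = 36: x ≡ 27 (mod 36).
  Combine with x ≡ 3 (mod 8): gcd(36, 8) = 4; 3 - 27 = -24, which IS divisible by 4, so compatible.
    Write x = 27 + 36·t and substitute into x ≡ 3 (mod 8): 36·t ≡ 3 − 27 = -24 (mod 8).
    Divide the congruence (and modulus) by g = 4: 9·t ≡ -6 (mod 2).
    Reduce coefficients mod 2: 1·t ≡ 0 (mod 2).
    So t ≡ 0 (mod 2).
    Then x = 27 + 36·0 = 27, valid modulo lcm(36, 8) = 72: x ≡ 27 (mod 72).
Verify: 27 mod 9 = 0, 27 mod 12 = 3, 27 mod 8 = 3.

x ≡ 27 (mod 72).


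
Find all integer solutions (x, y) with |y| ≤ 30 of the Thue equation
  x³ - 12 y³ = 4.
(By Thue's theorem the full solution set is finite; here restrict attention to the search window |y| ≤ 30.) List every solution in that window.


The equation is x³ - 12y³ = 4. For fixed y, x³ = 12·y³ + 4, so a solution requires the RHS to be a perfect cube.
Strategy: iterate y from -30 to 30, compute RHS = 12·y³ + 4, and check whether it is a (positive or negative) perfect cube.
Check small values of y:
  y = 0: RHS = 4 is not a perfect cube.
  y = 1: RHS = 16 is not a perfect cube.
  y = -1: RHS = -8 = (-2)³ ⇒ x = -2 works.
  y = 2: RHS = 100 is not a perfect cube.
  y = -2: RHS = -92 is not a perfect cube.
  y = 3: RHS = 328 is not a perfect cube.
  y = -3: RHS = -320 is not a perfect cube.
Continuing the search up to |y| = 30 finds no further solutions beyond those listed.
Collected solutions: (-2, -1).

Solutions (with |y| ≤ 30): (-2, -1).


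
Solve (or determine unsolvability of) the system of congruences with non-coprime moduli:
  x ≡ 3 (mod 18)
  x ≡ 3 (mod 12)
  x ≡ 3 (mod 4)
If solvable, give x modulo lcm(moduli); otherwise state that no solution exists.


Moduli 18, 12, 4 are not pairwise coprime, so CRT works modulo lcm(m_i) when all pairwise compatibility conditions hold.
Pairwise compatibility: gcd(m_i, m_j) must divide a_i - a_j for every pair.
Merge one congruence at a time:
  Start: x ≡ 3 (mod 18).
  Combine with x ≡ 3 (mod 12): gcd(18, 12) = 6; 3 - 3 = 0, which IS divisible by 6, so compatible.
    Write x = 3 + 18·t and substitute into x ≡ 3 (mod 12): 18·t ≡ 3 − 3 = 0 (mod 12).
    Divide the congruence (and modulus) by g = 6: 3·t ≡ 0 (mod 2).
    Reduce coefficients mod 2: 1·t ≡ 0 (mod 2).
    So t ≡ 0 (mod 2).
    Then x = 3 + 18·0 = 3, valid modulo lcm(18, 12) = 36: x ≡ 3 (mod 36).
  Combine with x ≡ 3 (mod 4): gcd(36, 4) = 4; 3 - 3 = 0, which IS divisible by 4, so compatible.
    Write x = 3 + 36·t and substitute into x ≡ 3 (mod 4): 36·t ≡ 3 − 3 = 0 (mod 4).
    Divide the congruence (and modulus) by g = 4: 9·t ≡ 0 (mod 1).
    Modulo 1 every t works; take t = 0.
    Then x = 3 + 36·0 = 3, valid modulo lcm(36, 4) = 36: x ≡ 3 (mod 36).
Verify: 3 mod 18 = 3, 3 mod 12 = 3, 3 mod 4 = 3.

x ≡ 3 (mod 36).


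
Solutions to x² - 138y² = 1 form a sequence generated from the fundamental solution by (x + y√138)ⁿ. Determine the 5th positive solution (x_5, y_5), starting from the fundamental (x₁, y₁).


Step 1: Find the fundamental solution (x₁, y₁) of x² - 138y² = 1.
  Expand √138 as a continued fraction. a₀ = ⌊√138⌋ = 11; iterate m_{k+1} = d_k·a_k − m_k, d_{k+1} = (138 − m_{k+1}²)/d_k, a_{k+1} = ⌊(a₀ + m_{k+1})/d_{k+1}⌋ (starting m₀ = 0, d₀ = 1), with convergents p_k = a_k·p_{k-1} + p_{k-2}, q_k = a_k·q_{k-1} + q_{k-2} (p₋₁ = 1, q₋₁ = 0):
  k = 0: a₀ = 11; p₀/q₀ = 11/1; p₀² − 138·q₀² = 121 − 138 = -17.
  k = 1: m = 11, d = 17, a = ⌊(11 + 11)/17⌋ = 1; p/q = (1·11 + 1)/(1·1 + 0) = 12/1; p² − 138·q² = 144 − 138 = 6.
  k = 2: m = 6, d = 6, a = ⌊(11 + 6)/6⌋ = 2; p/q = (2·12 + 11)/(2·1 + 1) = 35/3; p² − 138·q² = 1225 − 1242 = -17.
  k = 3: m = 6, d = 17, a = ⌊(11 + 6)/17⌋ = 1; p/q = (1·35 + 12)/(1·3 + 1) = 47/4; p² − 138·q² = 2209 − 2208 = 1.
  The first convergent with p² − 138·q² = 1 gives the fundamental solution (x₁, y₁) = (47, 4).
Step 2: Apply the recurrence (x_{n+1}, y_{n+1}) = (x₁x_n + 138y₁y_n, x₁y_n + y₁x_n) repeatedly.
  From (x_1, y_1) = (47, 4): x_2 = 47·47 + 138·4·4 = 4417; y_2 = 47·4 + 4·47 = 376.
  From (x_2, y_2) = (4417, 376): x_3 = 47·4417 + 138·4·376 = 415151; y_3 = 47·376 + 4·4417 = 35340.
  From (x_3, y_3) = (415151, 35340): x_4 = 47·415151 + 138·4·35340 = 39019777; y_4 = 47·35340 + 4·415151 = 3321584.
  From (x_4, y_4) = (39019777, 3321584): x_5 = 47·39019777 + 138·4·3321584 = 3667443887; y_5 = 47·3321584 + 4·39019777 = 312193556.
Step 3: Verify x_5² - 138·y_5² = 13450144664293668769 - 13450144664293668768 = 1 (should be 1). ✓

(x_1, y_1) = (47, 4); (x_5, y_5) = (3667443887, 312193556).


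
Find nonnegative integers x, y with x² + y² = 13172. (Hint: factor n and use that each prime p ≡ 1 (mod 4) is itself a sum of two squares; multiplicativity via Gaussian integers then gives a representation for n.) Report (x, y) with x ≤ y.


Step 1: Factor n = 13172 = 2^2 · 37 · 89.
Step 2: Check the mod-4 condition on each prime factor: 2 = 2 (special); 37 ≡ 1 (mod 4), exponent 1; 89 ≡ 1 (mod 4), exponent 1.
All primes ≡ 3 (mod 4) appear to even exponent (or don't appear), so by the two-squares theorem n IS expressible as a sum of two squares.
Step 3: Build a representation. Group n = k² · m with k = 2 and m = 37 · 89 = 3293 (a product of primes ≡ 1 (mod 4)); a representation of m scales to one of n via (k·x)² + (k·y)² = k²(x² + y²). Each prime p ≡ 1 (mod 4) is itself a sum of two squares; find a² by testing p − a² for a perfect square:
  37: 37 − 1² = 36 = 6² ⇒ 37 = 1² + 6².
  89: 89 − 1² = 88, 89 − 2² = 85, 89 − 3² = 80, 89 − 4² = 73, 89 − 5² = 64 = 8² ⇒ 89 = 5² + 8².
  Combine using the Brahmagupta–Fibonacci identity (a² + b²)(c² + d²) = (ac − bd)² + (ad + bc)² = (ac + bd)² + (ad − bc)²:
  37 · 89 = 3293: from (1² + 6²)(5² + 8²), take (1·5 − 6·8, 1·8 + 6·5) = (5 − 48, 8 + 30) = (-43, 38); dropping signs (only squares matter) gives (43, 38); check 43² + 38² = 1849 + 1444 = 3293 ✓.
  Scale by k = 2: (2·43, 2·38) = (86, 76).
Step 4: Order so x ≤ y and verify: 76² + 86² = 5776 + 7396 = 13172 = n. ✓

n = 13172 = 76² + 86² (one valid representation with x ≤ y).


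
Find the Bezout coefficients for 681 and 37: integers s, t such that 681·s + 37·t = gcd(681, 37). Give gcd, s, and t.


Euclidean algorithm on (681, 37) — divide until remainder is 0:
  681 = 18 · 37 + 15
  37 = 2 · 15 + 7
  15 = 2 · 7 + 1
  7 = 7 · 1 + 0
gcd(681, 37) = 1.
Track Bezout coefficients alongside the remainders: start with r₀ = 681 = a·1 + b·0 (s = 1, t = 0) and r₁ = 37 = a·0 + b·1 (s = 0, t = 1); each new remainder r_{k+1} = r_{k-1} − q_k·r_k inherits s_{k+1} = s_{k-1} − q_k·s_k, t_{k+1} = t_{k-1} − q_k·t_k, so r_k = a·s_k + b·t_k at every step:
  q = 18: r = 15, s = 1 − 18·0 = 1, t = 0 − 18·1 = -18  (check: 681·1 + 37·(-18) = 15)
  q = 2: r = 7, s = 0 − 2·1 = -2, t = 1 − 2·(-18) = 37  (check: 681·(-2) + 37·37 = 7)
  q = 2: r = 1, s = 1 − 2·(-2) = 5, t = -18 − 2·37 = -92  (check: 681·5 + 37·(-92) = 1)
The row with r = 1 (the gcd) gives the Bezout coefficients s = 5, t = -92.
Result: 681 · (5) + 37 · (-92) = 1.

gcd(681, 37) = 1; s = 5, t = -92 (check: 681·5 + 37·(-92) = 1).


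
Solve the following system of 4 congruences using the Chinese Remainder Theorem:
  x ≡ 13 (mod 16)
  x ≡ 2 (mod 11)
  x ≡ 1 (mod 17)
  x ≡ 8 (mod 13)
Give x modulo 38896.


Product of moduli M = 16 · 11 · 17 · 13 = 38896.
Merge one congruence at a time:
  Start: x ≡ 13 (mod 16).
  Combine with x ≡ 2 (mod 11); new modulus lcm = 176.
    Write x = 13 + 16·t and substitute into x ≡ 2 (mod 11): 16·t ≡ 2 − 13 = -11 (mod 11).
    Reduce coefficients mod 11: 5·t ≡ 0 (mod 11).
    The inverse of 5 mod 11 is 9 (since 5·9 = 45 = 4·11 + 1), so t ≡ 9·0 = 0 ≡ 0 (mod 11).
    Then x = 13 + 16·0 = 13, valid modulo lcm(16, 11) = 176: x ≡ 13 (mod 176).
  Combine with x ≡ 1 (mod 17); new modulus lcm = 2992.
    Write x = 13 + 176·t and substitute into x ≡ 1 (mod 17): 176·t ≡ 1 − 13 = -12 (mod 17).
    Reduce coefficients mod 17: 6·t ≡ 5 (mod 17).
    The inverse of 6 mod 17 is 3 (since 6·3 = 18 = 1·17 + 1), so t ≡ 3·5 = 15 ≡ 15 (mod 17).
    Then x = 13 + 176·15 = 2653, valid modulo lcm(176, 17) = 2992: x ≡ 2653 (mod 2992).
  Combine with x ≡ 8 (mod 13); new modulus lcm = 38896.
    Write x = 2653 + 2992·t and substitute into x ≡ 8 (mod 13): 2992·t ≡ 8 − 2653 = -2645 (mod 13).
    Reduce coefficients mod 13: 2·t ≡ 7 (mod 13).
    The inverse of 2 mod 13 is 7 (since 2·7 = 14 = 1·13 + 1), so t ≡ 7·7 = 49 ≡ 10 (mod 13).
    Then x = 2653 + 2992·10 = 32573, valid modulo lcm(2992, 13) = 38896: x ≡ 32573 (mod 38896).
Verify against each original: 32573 mod 16 = 13, 32573 mod 11 = 2, 32573 mod 17 = 1, 32573 mod 13 = 8.

x ≡ 32573 (mod 38896).


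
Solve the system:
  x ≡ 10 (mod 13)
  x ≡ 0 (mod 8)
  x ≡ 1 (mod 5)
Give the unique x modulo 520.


Moduli 13, 8, 5 are pairwise coprime; by CRT there is a unique solution modulo M = 13 · 8 · 5 = 520.
Solve pairwise, accumulating the modulus:
  Start with x ≡ 10 (mod 13).
  Combine with x ≡ 0 (mod 8): since gcd(13, 8) = 1, we get a unique residue mod 104.
    Write x = 10 + 13·t and substitute into x ≡ 0 (mod 8): 13·t ≡ 0 − 10 = -10 (mod 8).
    Reduce coefficients mod 8: 5·t ≡ 6 (mod 8).
    The inverse of 5 mod 8 is 5 (since 5·5 = 25 = 3·8 + 1), so t ≡ 5·6 = 30 ≡ 6 (mod 8).
    Then x = 10 + 13·6 = 88, valid modulo lcm(13, 8) = 104: x ≡ 88 (mod 104).
  Combine with x ≡ 1 (mod 5): since gcd(104, 5) = 1, we get a unique residue mod 520.
    Write x = 88 + 104·t and substitute into x ≡ 1 (mod 5): 104·t ≡ 1 − 88 = -87 (mod 5).
    Reduce coefficients mod 5: 4·t ≡ 3 (mod 5).
    The inverse of 4 mod 5 is 4 (since 4·4 = 16 = 3·5 + 1), so t ≡ 4·3 = 12 ≡ 2 (mod 5).
    Then x = 88 + 104·2 = 296, valid modulo lcm(104, 5) = 520: x ≡ 296 (mod 520).
Verify: 296 mod 13 = 10 ✓, 296 mod 8 = 0 ✓, 296 mod 5 = 1 ✓.

x ≡ 296 (mod 520).


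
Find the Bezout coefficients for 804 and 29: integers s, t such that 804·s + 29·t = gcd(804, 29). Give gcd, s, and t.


Euclidean algorithm on (804, 29) — divide until remainder is 0:
  804 = 27 · 29 + 21
  29 = 1 · 21 + 8
  21 = 2 · 8 + 5
  8 = 1 · 5 + 3
  5 = 1 · 3 + 2
  3 = 1 · 2 + 1
  2 = 2 · 1 + 0
gcd(804, 29) = 1.
Track Bezout coefficients alongside the remainders: start with r₀ = 804 = a·1 + b·0 (s = 1, t = 0) and r₁ = 29 = a·0 + b·1 (s = 0, t = 1); each new remainder r_{k+1} = r_{k-1} − q_k·r_k inherits s_{k+1} = s_{k-1} − q_k·s_k, t_{k+1} = t_{k-1} − q_k·t_k, so r_k = a·s_k + b·t_k at every step:
  q = 27: r = 21, s = 1 − 27·0 = 1, t = 0 − 27·1 = -27  (check: 804·1 + 29·(-27) = 21)
  q = 1: r = 8, s = 0 − 1·1 = -1, t = 1 − 1·(-27) = 28  (check: 804·(-1) + 29·28 = 8)
  q = 2: r = 5, s = 1 − 2·(-1) = 3, t = -27 − 2·28 = -83  (check: 804·3 + 29·(-83) = 5)
  q = 1: r = 3, s = -1 − 1·3 = -4, t = 28 − 1·(-83) = 111  (check: 804·(-4) + 29·111 = 3)
  q = 1: r = 2, s = 3 − 1·(-4) = 7, t = -83 − 1·111 = -194  (check: 804·7 + 29·(-194) = 2)
  q = 1: r = 1, s = -4 − 1·7 = -11, t = 111 − 1·(-194) = 305  (check: 804·(-11) + 29·305 = 1)
The row with r = 1 (the gcd) gives the Bezout coefficients s = -11, t = 305.
Result: 804 · (-11) + 29 · (305) = 1.

gcd(804, 29) = 1; s = -11, t = 305 (check: 804·(-11) + 29·305 = 1).


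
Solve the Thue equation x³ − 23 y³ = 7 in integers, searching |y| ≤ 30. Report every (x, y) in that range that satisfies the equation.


The equation is x³ - 23y³ = 7. For fixed y, x³ = 23·y³ + 7, so a solution requires the RHS to be a perfect cube.
Strategy: iterate y from -30 to 30, compute RHS = 23·y³ + 7, and check whether it is a (positive or negative) perfect cube.
Check small values of y:
  y = 0: RHS = 7 is not a perfect cube.
  y = 1: RHS = 30 is not a perfect cube.
  y = -1: RHS = -16 is not a perfect cube.
  y = 2: RHS = 191 is not a perfect cube.
  y = -2: RHS = -177 is not a perfect cube.
  y = 3: RHS = 628 is not a perfect cube.
  y = -3: RHS = -614 is not a perfect cube.
Continuing the search up to |y| = 30 finds no solutions either.
No (x, y) in the scanned range satisfies the equation.

No integer solutions with |y| ≤ 30.


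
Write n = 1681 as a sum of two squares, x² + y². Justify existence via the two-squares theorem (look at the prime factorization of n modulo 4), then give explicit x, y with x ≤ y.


Step 1: Factor n = 1681 = 41^2.
Step 2: Check the mod-4 condition on each prime factor: 41 ≡ 1 (mod 4), exponent 2.
All primes ≡ 3 (mod 4) appear to even exponent (or don't appear), so by the two-squares theorem n IS expressible as a sum of two squares.
Step 3: Build a representation. Here n = 41 · 41 is a product of primes ≡ 1 (mod 4). Each prime p ≡ 1 (mod 4) is itself a sum of two squares; find a² by testing p − a² for a perfect square:
  41: 41 − 1² = 40, 41 − 2² = 37, 41 − 3² = 32, 41 − 4² = 25 = 5² ⇒ 41 = 4² + 5².
  Combine using the Brahmagupta–Fibonacci identity (a² + b²)(c² + d²) = (ac − bd)² + (ad + bc)² = (ac + bd)² + (ad − bc)²:
  41 · 41 = 1681: from (4² + 5²)(4² + 5²), take (4·4 − 5·5, 4·5 + 5·4) = (16 − 25, 20 + 20) = (-9, 40); dropping signs (only squares matter) gives (9, 40); check 9² + 40² = 81 + 1600 = 1681 ✓.
Step 4: Order so x ≤ y and verify: 9² + 40² = 81 + 1600 = 1681 = n. ✓

n = 1681 = 9² + 40² (one valid representation with x ≤ y).


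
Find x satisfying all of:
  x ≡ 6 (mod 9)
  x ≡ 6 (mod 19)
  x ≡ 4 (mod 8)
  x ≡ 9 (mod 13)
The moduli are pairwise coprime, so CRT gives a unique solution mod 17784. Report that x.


Product of moduli M = 9 · 19 · 8 · 13 = 17784.
Merge one congruence at a time:
  Start: x ≡ 6 (mod 9).
  Combine with x ≡ 6 (mod 19); new modulus lcm = 171.
    Write x = 6 + 9·t and substitute into x ≡ 6 (mod 19): 9·t ≡ 6 − 6 = 0 (mod 19).
    The inverse of 9 mod 19 is 17 (since 9·17 = 153 = 8·19 + 1), so t ≡ 17·0 = 0 ≡ 0 (mod 19).
    Then x = 6 + 9·0 = 6, valid modulo lcm(9, 19) = 171: x ≡ 6 (mod 171).
  Combine with x ≡ 4 (mod 8); new modulus lcm = 1368.
    Write x = 6 + 171·t and substitute into x ≡ 4 (mod 8): 171·t ≡ 4 − 6 = -2 (mod 8).
    Reduce coefficients mod 8: 3·t ≡ 6 (mod 8).
    The inverse of 3 mod 8 is 3 (since 3·3 = 9 = 1·8 + 1), so t ≡ 3·6 = 18 ≡ 2 (mod 8).
    Then x = 6 + 171·2 = 348, valid modulo lcm(171, 8) = 1368: x ≡ 348 (mod 1368).
  Combine with x ≡ 9 (mod 13); new modulus lcm = 17784.
    Write x = 348 + 1368·t and substitute into x ≡ 9 (mod 13): 1368·t ≡ 9 − 348 = -339 (mod 13).
    Reduce coefficients mod 13: 3·t ≡ 12 (mod 13).
    The inverse of 3 mod 13 is 9 (since 3·9 = 27 = 2·13 + 1), so t ≡ 9·12 = 108 ≡ 4 (mod 13).
    Then x = 348 + 1368·4 = 5820, valid modulo lcm(1368, 13) = 17784: x ≡ 5820 (mod 17784).
Verify against each original: 5820 mod 9 = 6, 5820 mod 19 = 6, 5820 mod 8 = 4, 5820 mod 13 = 9.

x ≡ 5820 (mod 17784).
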